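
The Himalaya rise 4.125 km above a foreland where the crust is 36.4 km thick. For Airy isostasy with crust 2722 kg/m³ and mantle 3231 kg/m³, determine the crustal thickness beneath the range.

62.6 km

Root depth r = h ρ_c / (ρ_m − ρ_c) = 4.125 km × 2722 / 509 = 22.06 km.
Total thickness = T + h + r = 36.4 km + 4.125 km + 22.06 km = 62.6 km.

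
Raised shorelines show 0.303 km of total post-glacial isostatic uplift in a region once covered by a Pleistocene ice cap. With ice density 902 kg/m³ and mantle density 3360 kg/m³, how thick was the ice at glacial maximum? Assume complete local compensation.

1.13 km

u = t ρ_ice/ρ_m → t = u ρ_m/ρ_ice = 0.303 km × 3360/902 = 1.13 km.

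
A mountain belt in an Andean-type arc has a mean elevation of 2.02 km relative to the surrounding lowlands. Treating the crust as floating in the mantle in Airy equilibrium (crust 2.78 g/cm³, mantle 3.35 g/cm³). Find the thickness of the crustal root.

9.85 km

In Airy isostatic equilibrium: the weight of the topography is balanced by the buoyancy of the root, ρ_c h = (ρ_m − ρ_c) r.
r = h · ρ_c / (ρ_m − ρ_c) = 2.02 km × 2.78 / (3.35 − 2.78) = 9.85 km.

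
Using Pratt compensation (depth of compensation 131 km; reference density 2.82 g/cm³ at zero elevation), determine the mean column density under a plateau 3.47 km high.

Pratt balance: ρ_ref D = ρ (D + h).
ρ = ρ_ref D/(D + h) = 2.82 × 131 km/(131 km + 3.47 km) = 2.75 g/cm³.

2.75 g/cm³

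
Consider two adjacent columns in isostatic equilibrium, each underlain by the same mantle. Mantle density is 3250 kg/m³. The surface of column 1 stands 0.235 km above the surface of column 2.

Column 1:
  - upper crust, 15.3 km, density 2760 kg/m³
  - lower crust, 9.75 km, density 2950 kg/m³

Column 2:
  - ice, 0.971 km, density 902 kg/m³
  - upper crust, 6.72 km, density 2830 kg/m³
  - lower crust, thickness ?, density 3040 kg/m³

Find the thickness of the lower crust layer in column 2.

21.7 km

Take the compensation level at the base of the deeper column (depth z_c below the surface of column 1) and equate Σ ρ_i t_i down to z_c; mantle fills any gap and the z_c terms cancel.
Column 1: 15.3×2760 + 9.75×2950 + (z_c − 25.05)×3250
Column 2: 0.235×0 + 0.971×902 + 6.72×2830 + x×3040 + (z_c − 0.235 − 7.691 − x)×3250
The z_c×3250 term appears on both sides and cancels. Collect the known terms of each column as K = Σ(ρt)_known − 3250 × (depth of known layers): K_1 = 70990.5 − 3250×25.05 = −10422; K_2 = 19893.442 − 3250×(0.235 + 7.691) = −5866.058.
Balance: K_1 = K_2 − x×(3250 − 3040), so x = (K_2 − K_1)/(3250 − 3040) = 4555.94/210 = 21.7 km.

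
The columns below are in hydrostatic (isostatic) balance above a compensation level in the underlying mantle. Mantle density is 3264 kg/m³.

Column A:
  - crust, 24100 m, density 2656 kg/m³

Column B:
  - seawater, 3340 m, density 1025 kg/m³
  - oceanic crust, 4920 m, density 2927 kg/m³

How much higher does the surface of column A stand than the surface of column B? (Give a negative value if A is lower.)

For any compensation level in the mantle, the mantle terms cancel and isostasy reduces to e = (Σt_A − Σt_B) − (Σ(ρt)_A − Σ(ρt)_B) / ρ_m.
Σt_A = 24100 m; Σt_B = 8260 m; Σ(ρt)_A = 64009600; Σ(ρt)_B = 17824340 (in m·kg/m³).
e = (24100 − 8260) − (64009600 − 17824340) / 3264 = 1690 m.

1690 m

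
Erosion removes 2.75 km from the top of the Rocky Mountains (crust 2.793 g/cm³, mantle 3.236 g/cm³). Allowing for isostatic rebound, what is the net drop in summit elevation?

Rebound u = e ρ_c/ρ_m = 2.75 km × 2.793/3.236 = 2.374 km.
Net surface drop = e − u = 2.75 km − 2.374 km = e (ρ_m − ρ_c)/ρ_m = 0.376 km.

0.376 km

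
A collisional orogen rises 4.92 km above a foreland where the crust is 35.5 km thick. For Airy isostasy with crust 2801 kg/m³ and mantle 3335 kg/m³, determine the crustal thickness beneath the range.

66.2 km

Root depth r = h ρ_c / (ρ_m − ρ_c) = 4.92 km × 2801 / 534 = 25.81 km.
Total thickness = T + h + r = 35.5 km + 4.92 km + 25.81 km = 66.2 km.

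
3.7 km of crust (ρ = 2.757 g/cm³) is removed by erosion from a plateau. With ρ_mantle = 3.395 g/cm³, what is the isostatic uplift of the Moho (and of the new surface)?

Unloading: uplift u = e ρ_c/ρ_m = 3.7 km × 2.757/3.395 = 3 km.

3 km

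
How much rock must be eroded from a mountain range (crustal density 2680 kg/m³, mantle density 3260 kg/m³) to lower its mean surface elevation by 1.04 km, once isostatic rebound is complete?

5.85 km

Net drop Δ = e − u = e − e ρ_c/ρ_m = e (ρ_m − ρ_c)/ρ_m.
e = Δ ρ_m/(ρ_m − ρ_c) = 1.04 km × 3260/580 = 5.85 km.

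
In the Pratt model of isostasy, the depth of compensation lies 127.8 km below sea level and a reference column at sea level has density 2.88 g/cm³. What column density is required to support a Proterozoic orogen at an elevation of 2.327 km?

Pratt balance: ρ_ref D = ρ (D + h).
ρ = ρ_ref D/(D + h) = 2.88 × 127.8 km/(127.8 km + 2.327 km) = 2.83 g/cm³.

2.83 g/cm³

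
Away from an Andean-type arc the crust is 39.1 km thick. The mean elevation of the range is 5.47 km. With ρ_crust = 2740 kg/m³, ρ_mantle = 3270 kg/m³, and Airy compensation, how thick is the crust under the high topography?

72.8 km

Root depth r = h ρ_c / (ρ_m − ρ_c) = 5.47 km × 2740 / 530 = 28.28 km.
Total thickness = T + h + r = 39.1 km + 5.47 km + 28.28 km = 72.8 km.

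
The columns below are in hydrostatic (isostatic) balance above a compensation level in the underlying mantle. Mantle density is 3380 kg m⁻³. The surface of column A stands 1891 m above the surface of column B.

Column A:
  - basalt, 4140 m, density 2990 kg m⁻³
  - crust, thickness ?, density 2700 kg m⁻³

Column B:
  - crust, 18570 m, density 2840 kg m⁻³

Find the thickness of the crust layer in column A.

Take the compensation level at the base of the deeper column (depth z_c below the surface of column A) and equate Σ ρ_i t_i down to z_c; mantle fills any gap and the z_c terms cancel.
Column A: 4140×2990 + x×2700 + (z_c − 4140 − x)×3380
Column B: 1891×0 + 18570×2840 + (z_c − 1891 − 18570)×3380
The z_c×3380 term appears on both sides and cancels. Collect the known terms of each column as K = Σ(ρt)_known − 3380 × (depth of known layers): K_A = 12378600 − 3380×4140 = −1614600; K_B = 52738800 − 3380×(1891 + 18570) = −16419380.
Balance: K_A − x×(3380 − 2700) = K_B, so x = (K_A − K_B)/(3380 − 2700) = 14804800/680 = 21800 m.

21800 m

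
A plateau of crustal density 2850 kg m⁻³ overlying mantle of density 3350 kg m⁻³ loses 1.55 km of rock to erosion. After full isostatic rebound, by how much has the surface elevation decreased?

0.231 km

Rebound u = e ρ_c/ρ_m = 1.55 km × 2850/3350 = 1.319 km.
Net surface drop = e − u = 1.55 km − 1.319 km = e (ρ_m − ρ_c)/ρ_m = 0.231 km.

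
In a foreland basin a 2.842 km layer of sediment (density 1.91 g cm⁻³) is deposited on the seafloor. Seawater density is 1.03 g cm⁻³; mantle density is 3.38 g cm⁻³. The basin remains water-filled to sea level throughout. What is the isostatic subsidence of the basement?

1.06 km

Submarine loading: the sediment displaces seawater, and the subsidence is in turn flooded, so s (ρ_m − ρ_w) = t (ρ_sed − ρ_w).
s = 2.842 km × (1.91 − 1.03) / (3.38 − 1.03) = 1.06 km.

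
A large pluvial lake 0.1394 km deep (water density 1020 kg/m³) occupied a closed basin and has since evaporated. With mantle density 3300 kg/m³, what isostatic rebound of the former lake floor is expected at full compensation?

0.0431 km

u = d ρ_w/ρ_m = 0.1394 km × 1020/3300 = 0.0431 km.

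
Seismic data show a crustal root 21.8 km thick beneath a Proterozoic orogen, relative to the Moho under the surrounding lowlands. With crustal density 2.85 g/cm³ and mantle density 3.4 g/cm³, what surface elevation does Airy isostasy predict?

Balancing pressure at the compensation depth: ρ_c h = (ρ_m − ρ_c) r.
h = r (ρ_m − ρ_c) / ρ_c = 21.8 km × (3.4 − 2.85) / 2.85 = 4.21 km.

4.21 km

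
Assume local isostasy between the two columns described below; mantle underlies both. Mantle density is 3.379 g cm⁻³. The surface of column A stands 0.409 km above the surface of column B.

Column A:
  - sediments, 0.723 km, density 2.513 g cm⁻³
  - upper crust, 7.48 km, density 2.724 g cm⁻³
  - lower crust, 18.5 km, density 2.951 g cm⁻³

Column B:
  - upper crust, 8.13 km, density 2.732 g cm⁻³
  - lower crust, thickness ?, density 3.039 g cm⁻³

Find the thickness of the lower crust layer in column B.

Take the compensation level at the base of the deeper column (depth z_c below the surface of column A) and equate Σ ρ_i t_i down to z_c; mantle fills any gap and the z_c terms cancel.
Column A: 0.723×2.513 + 7.48×2.724 + 18.5×2.951 + (z_c − 26.703)×3.379
Column B: 0.409×0 + 8.13×2.732 + x×3.039 + (z_c − 0.409 − 8.13 − x)×3.379
The z_c×3.379 term appears on both sides and cancels. Collect the known terms of each column as K = Σ(ρt)_known − 3.379 × (depth of known layers): K_A = 76.785919 − 3.379×26.703 = −13.443518; K_B = 22.21116 − 3.379×(0.409 + 8.13) = −6.642121.
Balance: K_A = K_B − x×(3.379 − 3.039), so x = (K_B − K_A)/(3.379 − 3.039) = 6.8014/0.34 = 20 km.

20 km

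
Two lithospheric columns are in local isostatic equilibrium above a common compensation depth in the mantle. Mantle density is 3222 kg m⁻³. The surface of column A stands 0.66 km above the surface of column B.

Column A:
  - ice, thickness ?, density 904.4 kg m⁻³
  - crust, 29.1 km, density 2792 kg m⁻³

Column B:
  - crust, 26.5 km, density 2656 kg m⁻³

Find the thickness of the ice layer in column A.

1.99 km

Take the compensation level at the base of the deeper column (depth z_c below the surface of column A) and equate Σ ρ_i t_i down to z_c; mantle fills any gap and the z_c terms cancel.
Column A: x×904.4 + 29.1×2792 + (z_c − 29.1 − x)×3222
Column B: 0.66×0 + 26.5×2656 + (z_c − 0.66 − 26.5)×3222
The z_c×3222 term appears on both sides and cancels. Collect the known terms of each column as K = Σ(ρt)_known − 3222 × (depth of known layers): K_A = 81247.2 − 3222×29.1 = −12513; K_B = 70384 − 3222×(0.66 + 26.5) = −17125.52.
Balance: K_A − x×(3222 − 904.4) = K_B, so x = (K_A − K_B)/(3222 − 904.4) = 4612.52/2317.6 = 1.99 km.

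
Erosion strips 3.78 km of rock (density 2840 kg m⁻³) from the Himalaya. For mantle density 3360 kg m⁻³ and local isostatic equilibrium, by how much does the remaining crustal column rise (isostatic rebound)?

Unloading: uplift u = e ρ_c/ρ_m = 3.78 km × 2840/3360 = 3.19 km.

3.19 km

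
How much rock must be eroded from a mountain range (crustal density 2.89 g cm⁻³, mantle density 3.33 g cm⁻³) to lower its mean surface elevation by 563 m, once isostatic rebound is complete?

4260 m

Net drop Δ = e − u = e − e ρ_c/ρ_m = e (ρ_m − ρ_c)/ρ_m.
e = Δ ρ_m/(ρ_m − ρ_c) = 563 m × 3.33/0.44 = 4260 m.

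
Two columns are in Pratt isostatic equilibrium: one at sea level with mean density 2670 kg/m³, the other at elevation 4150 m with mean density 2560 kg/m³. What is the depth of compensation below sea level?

96600 m

ρ_ref D = ρ (D + h) → D (ρ_ref − ρ) = ρ h.
D = ρ h/(ρ_ref − ρ) = 2560 × 4150 m/(2670 − 2560) = 96600 m.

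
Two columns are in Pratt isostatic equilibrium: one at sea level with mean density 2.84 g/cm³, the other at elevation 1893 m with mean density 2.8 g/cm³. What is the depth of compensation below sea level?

133000 m

ρ_ref D = ρ (D + h) → D (ρ_ref − ρ) = ρ h.
D = ρ h/(ρ_ref − ρ) = 2.8 × 1893 m/(2.84 − 2.8) = 133000 m.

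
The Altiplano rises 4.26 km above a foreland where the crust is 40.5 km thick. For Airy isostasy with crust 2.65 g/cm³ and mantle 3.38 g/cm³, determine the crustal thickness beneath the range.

60.2 km

Root depth r = h ρ_c / (ρ_m − ρ_c) = 4.26 km × 2.65 / 0.73 = 15.46 km.
Total thickness = T + h + r = 40.5 km + 4.26 km + 15.46 km = 60.2 km.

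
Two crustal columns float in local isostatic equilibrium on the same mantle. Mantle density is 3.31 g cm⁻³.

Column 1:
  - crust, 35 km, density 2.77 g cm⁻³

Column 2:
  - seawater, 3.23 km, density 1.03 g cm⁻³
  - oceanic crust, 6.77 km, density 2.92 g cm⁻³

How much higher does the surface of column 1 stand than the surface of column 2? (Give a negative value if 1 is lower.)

For any compensation level in the mantle, the mantle terms cancel and isostasy reduces to e = (Σt_1 − Σt_2) − (Σ(ρt)_1 − Σ(ρt)_2) / ρ_m.
Σt_1 = 35 km; Σt_2 = 10 km; Σ(ρt)_1 = 96.95; Σ(ρt)_2 = 23.0953 (in km·g cm⁻³).
e = (35 − 10) − (96.95 − 23.0953) / 3.31 = 2.69 km.

2.69 km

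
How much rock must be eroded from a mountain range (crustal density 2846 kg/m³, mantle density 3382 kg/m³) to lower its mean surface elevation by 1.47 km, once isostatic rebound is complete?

9.28 km

Net drop Δ = e − u = e − e ρ_c/ρ_m = e (ρ_m − ρ_c)/ρ_m.
e = Δ ρ_m/(ρ_m − ρ_c) = 1.47 km × 3382/536 = 9.28 km.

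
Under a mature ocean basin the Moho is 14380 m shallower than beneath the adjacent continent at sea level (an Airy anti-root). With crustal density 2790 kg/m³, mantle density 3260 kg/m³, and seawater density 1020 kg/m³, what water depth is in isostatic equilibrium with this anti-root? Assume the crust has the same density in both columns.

Replacing a thickness d of crust by seawater at the top must be balanced by replacing crust with mantle at the base: d (ρ_c − ρ_w) = a (ρ_m − ρ_c).
d = a (ρ_m − ρ_c)/(ρ_c − ρ_w) = 14380 m × 470/1770 = 3820 m.

3820 m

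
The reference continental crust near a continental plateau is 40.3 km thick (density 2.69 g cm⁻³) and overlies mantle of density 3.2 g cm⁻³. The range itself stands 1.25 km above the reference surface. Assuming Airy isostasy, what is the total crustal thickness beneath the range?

Root depth r = h ρ_c / (ρ_m − ρ_c) = 1.25 km × 2.69 / 0.51 = 6.593 km.
Total thickness = T + h + r = 40.3 km + 1.25 km + 6.593 km = 48.1 km.

48.1 km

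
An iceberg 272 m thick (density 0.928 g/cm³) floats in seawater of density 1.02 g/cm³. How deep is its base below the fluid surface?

Draft d = t ρ_obj/ρ_fluid = 272 m × 0.928/1.02 = 247 m.

247 m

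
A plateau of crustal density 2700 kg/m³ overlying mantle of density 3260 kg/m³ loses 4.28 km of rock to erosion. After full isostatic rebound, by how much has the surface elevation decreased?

Rebound u = e ρ_c/ρ_m = 4.28 km × 2700/3260 = 3.545 km.
Net surface drop = e − u = 4.28 km − 3.545 km = e (ρ_m − ρ_c)/ρ_m = 0.735 km.

0.735 km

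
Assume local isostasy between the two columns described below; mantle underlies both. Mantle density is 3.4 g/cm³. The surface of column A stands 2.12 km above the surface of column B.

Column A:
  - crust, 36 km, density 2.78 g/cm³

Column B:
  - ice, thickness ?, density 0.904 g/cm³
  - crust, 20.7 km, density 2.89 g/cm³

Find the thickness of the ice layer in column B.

1.82 km

Take the compensation level at the base of the deeper column (depth z_c below the surface of column A) and equate Σ ρ_i t_i down to z_c; mantle fills any gap and the z_c terms cancel.
Column A: 36×2.78 + (z_c − 36)×3.4
Column B: 2.12×0 + x×0.904 + 20.7×2.89 + (z_c − 2.12 − 20.7 − x)×3.4
The z_c×3.4 term appears on both sides and cancels. Collect the known terms of each column as K = Σ(ρt)_known − 3.4 × (depth of known layers): K_A = 100.08 − 3.4×36 = −22.32; K_B = 59.823 − 3.4×(2.12 + 20.7) = −17.765.
Balance: K_A = K_B − x×(3.4 − 0.904), so x = (K_B − K_A)/(3.4 − 0.904) = 4.555/2.496 = 1.82 km.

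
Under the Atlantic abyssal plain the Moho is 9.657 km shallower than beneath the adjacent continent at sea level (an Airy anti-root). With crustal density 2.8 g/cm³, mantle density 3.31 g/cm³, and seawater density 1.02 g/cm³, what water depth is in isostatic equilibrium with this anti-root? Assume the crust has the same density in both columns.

Replacing a thickness d of crust by seawater at the top must be balanced by replacing crust with mantle at the base: d (ρ_c − ρ_w) = a (ρ_m − ρ_c).
d = a (ρ_m − ρ_c)/(ρ_c − ρ_w) = 9.657 km × 0.51/1.78 = 2.77 km.

2.77 km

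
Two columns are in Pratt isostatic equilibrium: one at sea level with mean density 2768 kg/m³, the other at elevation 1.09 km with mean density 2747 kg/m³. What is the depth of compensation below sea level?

143 km

ρ_ref D = ρ (D + h) → D (ρ_ref − ρ) = ρ h.
D = ρ h/(ρ_ref − ρ) = 2747 × 1.09 km/(2768 − 2747) = 143 km.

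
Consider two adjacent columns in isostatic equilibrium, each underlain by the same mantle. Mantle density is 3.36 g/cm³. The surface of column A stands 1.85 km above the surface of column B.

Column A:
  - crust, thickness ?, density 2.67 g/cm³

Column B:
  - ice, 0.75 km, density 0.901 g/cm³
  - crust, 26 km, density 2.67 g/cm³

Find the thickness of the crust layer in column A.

37.7 km

Take the compensation level at the base of the deeper column (depth z_c below the surface of column A) and equate Σ ρ_i t_i down to z_c; mantle fills any gap and the z_c terms cancel.
Column A: x×2.67 + (z_c − 0 − x)×3.36
Column B: 1.85×0 + 0.75×0.901 + 26×2.67 + (z_c − 1.85 − 26.75)×3.36
The z_c×3.36 term appears on both sides and cancels. Collect the known terms of each column as K = Σ(ρt)_known − 3.36 × (depth of known layers): K_A = 0 − 3.36×0 = 0; K_B = 70.09575 − 3.36×(1.85 + 26.75) = −26.00025.
Balance: K_A − x×(3.36 − 2.67) = K_B, so x = (K_A − K_B)/(3.36 − 2.67) = 26.0002/0.69 = 37.7 km.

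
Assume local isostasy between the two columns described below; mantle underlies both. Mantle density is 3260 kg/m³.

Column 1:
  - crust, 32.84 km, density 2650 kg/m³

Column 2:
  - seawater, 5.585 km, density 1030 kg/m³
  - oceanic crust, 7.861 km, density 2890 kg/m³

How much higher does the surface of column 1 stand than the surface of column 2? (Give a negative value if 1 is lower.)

For any compensation level in the mantle, the mantle terms cancel and isostasy reduces to e = (Σt_1 − Σt_2) − (Σ(ρt)_1 − Σ(ρt)_2) / ρ_m.
Σt_1 = 32.84 km; Σt_2 = 13.446 km; Σ(ρt)_1 = 87026; Σ(ρt)_2 = 28470.84 (in km·kg/m³).
e = (32.84 − 13.446) − (87026 − 28470.84) / 3260 = 1.43 km.

1.43 km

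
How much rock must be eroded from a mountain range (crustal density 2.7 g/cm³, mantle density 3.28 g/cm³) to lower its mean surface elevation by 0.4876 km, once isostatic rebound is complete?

2.76 km

Net drop Δ = e − u = e − e ρ_c/ρ_m = e (ρ_m − ρ_c)/ρ_m.
e = Δ ρ_m/(ρ_m − ρ_c) = 0.4876 km × 3.28/0.58 = 2.76 km.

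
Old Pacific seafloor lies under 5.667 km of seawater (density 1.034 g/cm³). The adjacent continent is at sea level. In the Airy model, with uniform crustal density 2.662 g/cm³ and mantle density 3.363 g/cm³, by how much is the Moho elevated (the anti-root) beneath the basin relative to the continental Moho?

13.2 km

In Airy isostatic equilibrium: replacing crust with seawater at the top is compensated by replacing crust with mantle at the base: d (ρ_c − ρ_w) = a (ρ_m − ρ_c).
a = d (ρ_c − ρ_w)/(ρ_m − ρ_c) = 5.667 km × 1.628/0.701 = 13.2 km.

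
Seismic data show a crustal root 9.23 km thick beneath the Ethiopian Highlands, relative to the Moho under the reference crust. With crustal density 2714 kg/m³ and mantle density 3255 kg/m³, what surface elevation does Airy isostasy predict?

For local isostatic compensation: ρ_c h = (ρ_m − ρ_c) r.
h = r (ρ_m − ρ_c) / ρ_c = 9.23 km × (3255 − 2714) / 2714 = 1.84 km.

1.84 km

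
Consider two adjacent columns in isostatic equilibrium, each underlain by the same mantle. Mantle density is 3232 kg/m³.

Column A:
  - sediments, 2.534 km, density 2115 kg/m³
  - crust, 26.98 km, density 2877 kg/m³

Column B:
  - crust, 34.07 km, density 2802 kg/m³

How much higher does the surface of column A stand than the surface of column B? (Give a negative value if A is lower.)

−0.694 km

For any compensation level in the mantle, the mantle terms cancel and isostasy reduces to e = (Σt_A − Σt_B) − (Σ(ρt)_A − Σ(ρt)_B) / ρ_m.
Σt_A = 29.514 km; Σt_B = 34.07 km; Σ(ρt)_A = 82980.87; Σ(ρt)_B = 95464.14 (in km·kg/m³).
e = (29.514 − 34.07) − (82980.87 − 95464.14) / 3232 = −0.694 km.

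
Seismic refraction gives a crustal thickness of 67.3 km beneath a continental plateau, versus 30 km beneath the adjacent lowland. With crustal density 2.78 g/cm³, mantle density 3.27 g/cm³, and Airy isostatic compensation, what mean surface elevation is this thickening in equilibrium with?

5.59 km

Excess crust Δ = 67.3 km − 30 km = 37.3 km, split between elevation h and root r with h + r = Δ.
Airy balance ρ_c h = (ρ_m − ρ_c) r gives r = h ρ_c/(ρ_m − ρ_c), so h (1 + ρ_c/(ρ_m − ρ_c)) = Δ, i.e. h = Δ (ρ_m − ρ_c)/ρ_m.
h = 37.3 km × 0.49/3.27 = 5.59 km.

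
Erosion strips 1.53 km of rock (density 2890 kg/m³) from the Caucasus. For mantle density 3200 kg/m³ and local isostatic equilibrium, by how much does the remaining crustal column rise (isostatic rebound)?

1.38 km

Unloading: uplift u = e ρ_c/ρ_m = 1.53 km × 2890/3200 = 1.38 km.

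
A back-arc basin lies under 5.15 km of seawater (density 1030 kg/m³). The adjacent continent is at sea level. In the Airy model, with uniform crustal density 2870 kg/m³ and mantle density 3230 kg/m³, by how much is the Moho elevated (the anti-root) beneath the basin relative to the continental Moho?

Isostatic balance requires: replacing crust with seawater at the top is compensated by replacing crust with mantle at the base: d (ρ_c − ρ_w) = a (ρ_m − ρ_c).
a = d (ρ_c − ρ_w)/(ρ_m − ρ_c) = 5.15 km × 1840/360 = 26.3 km.

26.3 km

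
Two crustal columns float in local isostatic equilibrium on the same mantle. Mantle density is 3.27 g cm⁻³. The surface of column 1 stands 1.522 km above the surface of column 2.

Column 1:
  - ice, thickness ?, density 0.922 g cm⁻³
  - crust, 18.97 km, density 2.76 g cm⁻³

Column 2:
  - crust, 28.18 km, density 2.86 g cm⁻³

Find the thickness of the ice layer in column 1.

2.92 km

Take the compensation level at the base of the deeper column (depth z_c below the surface of column 1) and equate Σ ρ_i t_i down to z_c; mantle fills any gap and the z_c terms cancel.
Column 1: x×0.922 + 18.97×2.76 + (z_c − 18.97 − x)×3.27
Column 2: 1.522×0 + 28.18×2.86 + (z_c − 1.522 − 28.18)×3.27
The z_c×3.27 term appears on both sides and cancels. Collect the known terms of each column as K = Σ(ρt)_known − 3.27 × (depth of known layers): K_1 = 52.3572 − 3.27×18.97 = −9.6747; K_2 = 80.5948 − 3.27×(1.522 + 28.18) = −16.53074.
Balance: K_1 − x×(3.27 − 0.922) = K_2, so x = (K_1 − K_2)/(3.27 − 0.922) = 6.85604/2.348 = 2.92 km.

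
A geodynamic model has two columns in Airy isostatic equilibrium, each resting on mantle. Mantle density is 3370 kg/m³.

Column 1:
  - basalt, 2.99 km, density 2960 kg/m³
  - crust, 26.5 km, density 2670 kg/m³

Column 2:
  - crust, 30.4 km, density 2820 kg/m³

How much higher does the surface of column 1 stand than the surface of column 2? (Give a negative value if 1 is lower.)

0.907 km

For any compensation level in the mantle, the mantle terms cancel and isostasy reduces to e = (Σt_1 − Σt_2) − (Σ(ρt)_1 − Σ(ρt)_2) / ρ_m.
Σt_1 = 29.49 km; Σt_2 = 30.4 km; Σ(ρt)_1 = 79605.4; Σ(ρt)_2 = 85728 (in km·kg/m³).
e = (29.49 − 30.4) − (79605.4 − 85728) / 3370 = 0.907 km.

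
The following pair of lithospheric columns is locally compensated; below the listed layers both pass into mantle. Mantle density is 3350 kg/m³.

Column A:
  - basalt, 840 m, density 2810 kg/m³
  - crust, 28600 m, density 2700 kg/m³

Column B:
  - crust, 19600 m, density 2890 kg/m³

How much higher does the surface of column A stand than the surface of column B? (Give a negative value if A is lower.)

For any compensation level in the mantle, the mantle terms cancel and isostasy reduces to e = (Σt_A − Σt_B) − (Σ(ρt)_A − Σ(ρt)_B) / ρ_m.
Σt_A = 29440 m; Σt_B = 19600 m; Σ(ρt)_A = 79580400; Σ(ρt)_B = 56644000 (in m·kg/m³).
e = (29440 − 19600) − (79580400 − 56644000) / 3350 = 2990 m.

2990 m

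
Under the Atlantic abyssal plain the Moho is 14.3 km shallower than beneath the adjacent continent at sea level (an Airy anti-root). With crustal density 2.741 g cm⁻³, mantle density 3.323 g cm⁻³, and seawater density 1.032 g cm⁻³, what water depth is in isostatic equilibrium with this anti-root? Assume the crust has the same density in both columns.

Replacing a thickness d of crust by seawater at the top must be balanced by replacing crust with mantle at the base: d (ρ_c − ρ_w) = a (ρ_m − ρ_c).
d = a (ρ_m − ρ_c)/(ρ_c − ρ_w) = 14.3 km × 0.582/1.709 = 4.87 km.

4.87 km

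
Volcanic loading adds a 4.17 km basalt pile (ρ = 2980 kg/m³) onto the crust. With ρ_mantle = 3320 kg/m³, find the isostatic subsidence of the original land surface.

3.74 km

Subaerial loading: s = t ρ_load / ρ_m.
s = 4.17 km × 2980/3320 = 3.74 km.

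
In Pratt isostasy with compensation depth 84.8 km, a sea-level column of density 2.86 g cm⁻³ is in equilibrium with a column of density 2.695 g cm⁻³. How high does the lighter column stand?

5.19 km

ρ_ref D = ρ (D + h) → h = D (ρ_ref − ρ)/ρ.
h = 84.8 km × (2.86 − 2.695)/2.695 = 5.19 km.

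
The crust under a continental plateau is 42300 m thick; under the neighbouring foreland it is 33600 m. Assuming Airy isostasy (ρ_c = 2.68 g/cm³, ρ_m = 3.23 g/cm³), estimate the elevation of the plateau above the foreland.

Excess crust Δ = 42300 m − 33600 m = 8700 m, split between elevation h and root r with h + r = Δ.
Airy balance ρ_c h = (ρ_m − ρ_c) r gives r = h ρ_c/(ρ_m − ρ_c), so h (1 + ρ_c/(ρ_m − ρ_c)) = Δ, i.e. h = Δ (ρ_m − ρ_c)/ρ_m.
h = 8700 m × 0.55/3.23 = 1480 m.

1480 m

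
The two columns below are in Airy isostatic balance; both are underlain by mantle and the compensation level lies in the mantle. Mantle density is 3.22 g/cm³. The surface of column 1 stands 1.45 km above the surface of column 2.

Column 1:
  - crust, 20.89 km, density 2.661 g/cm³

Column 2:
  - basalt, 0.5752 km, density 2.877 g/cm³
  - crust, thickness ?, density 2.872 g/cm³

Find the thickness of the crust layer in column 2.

Take the compensation level at the base of the deeper column (depth z_c below the surface of column 1) and equate Σ ρ_i t_i down to z_c; mantle fills any gap and the z_c terms cancel.
Column 1: 20.89×2.661 + (z_c − 20.89)×3.22
Column 2: 1.45×0 + 0.5752×2.877 + x×2.872 + (z_c − 1.45 − 0.5752 − x)×3.22
The z_c×3.22 term appears on both sides and cancels. Collect the known terms of each column as K = Σ(ρt)_known − 3.22 × (depth of known layers): K_1 = 55.58829 − 3.22×20.89 = −11.67751; K_2 = 1.6548504 − 3.22×(1.45 + 0.5752) = −4.8662936.
Balance: K_1 = K_2 − x×(3.22 − 2.872), so x = (K_2 − K_1)/(3.22 − 2.872) = 6.81122/0.348 = 19.6 km.

19.6 km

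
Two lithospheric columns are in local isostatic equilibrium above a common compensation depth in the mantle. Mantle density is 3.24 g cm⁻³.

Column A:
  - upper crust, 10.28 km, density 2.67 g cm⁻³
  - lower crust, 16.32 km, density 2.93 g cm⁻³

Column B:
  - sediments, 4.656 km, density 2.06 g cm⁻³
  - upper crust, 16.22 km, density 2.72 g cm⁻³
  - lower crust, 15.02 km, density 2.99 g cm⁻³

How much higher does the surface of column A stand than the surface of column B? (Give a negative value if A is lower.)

−2.09 km

For any compensation level in the mantle, the mantle terms cancel and isostasy reduces to e = (Σt_A − Σt_B) − (Σ(ρt)_A − Σ(ρt)_B) / ρ_m.
Σt_A = 26.6 km; Σt_B = 35.896 km; Σ(ρt)_A = 75.2652; Σ(ρt)_B = 98.61956 (in km·g cm⁻³).
e = (26.6 − 35.896) − (75.2652 − 98.61956) / 3.24 = −2.09 km.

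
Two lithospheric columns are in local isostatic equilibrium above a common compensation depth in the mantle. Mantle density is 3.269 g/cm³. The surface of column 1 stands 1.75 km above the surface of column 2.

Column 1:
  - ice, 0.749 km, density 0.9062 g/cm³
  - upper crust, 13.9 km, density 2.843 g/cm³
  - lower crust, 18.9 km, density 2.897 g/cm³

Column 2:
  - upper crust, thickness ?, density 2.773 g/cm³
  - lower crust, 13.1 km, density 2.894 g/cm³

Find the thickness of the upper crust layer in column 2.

Take the compensation level at the base of the deeper column (depth z_c below the surface of column 1) and equate Σ ρ_i t_i down to z_c; mantle fills any gap and the z_c terms cancel.
Column 1: 0.749×0.9062 + 13.9×2.843 + 18.9×2.897 + (z_c − 33.549)×3.269
Column 2: 1.75×0 + x×2.773 + 13.1×2.894 + (z_c − 1.75 − 13.1 − x)×3.269
The z_c×3.269 term appears on both sides and cancels. Collect the known terms of each column as K = Σ(ρt)_known − 3.269 × (depth of known layers): K_1 = 94.9497438 − 3.269×33.549 = −14.7219372; K_2 = 37.9114 − 3.269×(1.75 + 13.1) = −10.63325.
Balance: K_1 = K_2 − x×(3.269 − 2.773), so x = (K_2 − K_1)/(3.269 − 2.773) = 4.08869/0.496 = 8.24 km.

8.24 km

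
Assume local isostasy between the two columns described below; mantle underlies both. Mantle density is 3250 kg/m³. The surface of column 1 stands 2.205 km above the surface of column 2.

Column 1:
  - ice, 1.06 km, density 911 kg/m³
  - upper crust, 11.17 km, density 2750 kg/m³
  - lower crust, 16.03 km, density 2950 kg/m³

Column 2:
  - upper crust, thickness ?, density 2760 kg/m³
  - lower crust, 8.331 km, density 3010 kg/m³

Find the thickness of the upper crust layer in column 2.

7.57 km

Take the compensation level at the base of the deeper column (depth z_c below the surface of column 1) and equate Σ ρ_i t_i down to z_c; mantle fills any gap and the z_c terms cancel.
Column 1: 1.06×911 + 11.17×2750 + 16.03×2950 + (z_c − 28.26)×3250
Column 2: 2.205×0 + x×2760 + 8.331×3010 + (z_c − 2.205 − 8.331 − x)×3250
The z_c×3250 term appears on both sides and cancels. Collect the known terms of each column as K = Σ(ρt)_known − 3250 × (depth of known layers): K_1 = 78971.66 − 3250×28.26 = −12873.34; K_2 = 25076.31 − 3250×(2.205 + 8.331) = −9165.69.
Balance: K_1 = K_2 − x×(3250 − 2760), so x = (K_2 − K_1)/(3250 − 2760) = 3707.65/490 = 7.57 km.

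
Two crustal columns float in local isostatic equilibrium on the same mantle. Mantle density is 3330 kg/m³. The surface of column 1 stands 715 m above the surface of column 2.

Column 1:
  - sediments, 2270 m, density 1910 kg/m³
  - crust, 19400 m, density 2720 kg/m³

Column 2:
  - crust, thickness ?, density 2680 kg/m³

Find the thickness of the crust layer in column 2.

Take the compensation level at the base of the deeper column (depth z_c below the surface of column 1) and equate Σ ρ_i t_i down to z_c; mantle fills any gap and the z_c terms cancel.
Column 1: 2270×1910 + 19400×2720 + (z_c − 21670)×3330
Column 2: 715×0 + x×2680 + (z_c − 715 − 0 − x)×3330
The z_c×3330 term appears on both sides and cancels. Collect the known terms of each column as K = Σ(ρt)_known − 3330 × (depth of known layers): K_1 = 57103700 − 3330×21670 = −15057400; K_2 = 0 − 3330×(715 + 0) = −2380950.
Balance: K_1 = K_2 − x×(3330 − 2680), so x = (K_2 − K_1)/(3330 − 2680) = 12676400/650 = 19500 m.

19500 m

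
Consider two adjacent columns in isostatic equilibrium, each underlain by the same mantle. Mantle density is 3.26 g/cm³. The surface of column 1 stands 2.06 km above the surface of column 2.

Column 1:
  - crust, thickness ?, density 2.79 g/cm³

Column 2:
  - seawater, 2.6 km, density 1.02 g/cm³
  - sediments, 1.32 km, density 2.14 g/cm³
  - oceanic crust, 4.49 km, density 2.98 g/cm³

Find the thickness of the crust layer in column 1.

32.5 km

Take the compensation level at the base of the deeper column (depth z_c below the surface of column 1) and equate Σ ρ_i t_i down to z_c; mantle fills any gap and the z_c terms cancel.
Column 1: x×2.79 + (z_c − 0 − x)×3.26
Column 2: 2.06×0 + 2.6×1.02 + 1.32×2.14 + 4.49×2.98 + (z_c − 2.06 − 8.41)×3.26
The z_c×3.26 term appears on both sides and cancels. Collect the known terms of each column as K = Σ(ρt)_known − 3.26 × (depth of known layers): K_1 = 0 − 3.26×0 = 0; K_2 = 18.857 − 3.26×(2.06 + 8.41) = −15.2752.
Balance: K_1 − x×(3.26 − 2.79) = K_2, so x = (K_1 − K_2)/(3.26 − 2.79) = 15.2752/0.47 = 32.5 km.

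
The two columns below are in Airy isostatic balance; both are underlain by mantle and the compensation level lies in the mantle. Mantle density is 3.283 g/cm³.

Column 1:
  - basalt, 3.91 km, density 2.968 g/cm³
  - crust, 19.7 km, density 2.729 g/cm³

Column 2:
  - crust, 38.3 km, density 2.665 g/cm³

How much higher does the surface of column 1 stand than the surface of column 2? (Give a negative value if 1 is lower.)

For any compensation level in the mantle, the mantle terms cancel and isostasy reduces to e = (Σt_1 − Σt_2) − (Σ(ρt)_1 − Σ(ρt)_2) / ρ_m.
Σt_1 = 23.61 km; Σt_2 = 38.3 km; Σ(ρt)_1 = 65.36618; Σ(ρt)_2 = 102.0695 (in km·g/cm³).
e = (23.61 − 38.3) − (65.36618 − 102.0695) / 3.283 = −3.51 km.

−3.51 km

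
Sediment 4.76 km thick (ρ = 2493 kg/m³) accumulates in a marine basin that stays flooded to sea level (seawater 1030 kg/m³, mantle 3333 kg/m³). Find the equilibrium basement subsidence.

Submarine loading: the sediment displaces seawater, and the subsidence is in turn flooded, so s (ρ_m − ρ_w) = t (ρ_sed − ρ_w).
s = 4.76 km × (2493 − 1030) / (3333 − 1030) = 3.02 km.

3.02 km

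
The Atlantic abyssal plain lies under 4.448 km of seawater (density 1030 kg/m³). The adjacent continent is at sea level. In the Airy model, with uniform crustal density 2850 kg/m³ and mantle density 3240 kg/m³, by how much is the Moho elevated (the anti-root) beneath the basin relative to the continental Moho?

20.8 km

By Archimedes' principle applied to the lithosphere: replacing crust with seawater at the top is compensated by replacing crust with mantle at the base: d (ρ_c − ρ_w) = a (ρ_m − ρ_c).
a = d (ρ_c − ρ_w)/(ρ_m − ρ_c) = 4.448 km × 1820/390 = 20.8 km.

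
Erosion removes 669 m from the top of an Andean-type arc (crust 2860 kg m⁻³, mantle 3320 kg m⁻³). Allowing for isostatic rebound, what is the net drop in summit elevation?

92.7 m

Rebound u = e ρ_c/ρ_m = 669 m × 2860/3320 = 576.3 m.
Net surface drop = e − u = 669 m − 576.3 m = e (ρ_m − ρ_c)/ρ_m = 92.7 m.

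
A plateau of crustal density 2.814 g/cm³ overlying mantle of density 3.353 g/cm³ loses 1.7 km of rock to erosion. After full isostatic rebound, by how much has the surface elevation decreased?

0.273 km

Rebound u = e ρ_c/ρ_m = 1.7 km × 2.814/3.353 = 1.427 km.
Net surface drop = e − u = 1.7 km − 1.427 km = e (ρ_m − ρ_c)/ρ_m = 0.273 km.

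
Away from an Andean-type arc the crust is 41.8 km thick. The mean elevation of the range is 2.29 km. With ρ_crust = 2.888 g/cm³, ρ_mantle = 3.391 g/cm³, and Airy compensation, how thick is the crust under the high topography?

Root depth r = h ρ_c / (ρ_m − ρ_c) = 2.29 km × 2.888 / 0.503 = 13.15 km.
Total thickness = T + h + r = 41.8 km + 2.29 km + 13.15 km = 57.2 km.

57.2 km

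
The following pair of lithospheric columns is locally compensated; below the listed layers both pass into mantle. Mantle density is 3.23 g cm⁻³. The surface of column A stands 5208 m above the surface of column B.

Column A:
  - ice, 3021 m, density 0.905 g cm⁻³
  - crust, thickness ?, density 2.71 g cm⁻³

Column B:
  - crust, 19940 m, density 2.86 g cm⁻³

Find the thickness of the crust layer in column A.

Take the compensation level at the base of the deeper column (depth z_c below the surface of column A) and equate Σ ρ_i t_i down to z_c; mantle fills any gap and the z_c terms cancel.
Column A: 3021×0.905 + x×2.71 + (z_c − 3021 − x)×3.23
Column B: 5208×0 + 19940×2.86 + (z_c − 5208 − 19940)×3.23
The z_c×3.23 term appears on both sides and cancels. Collect the known terms of each column as K = Σ(ρt)_known − 3.23 × (depth of known layers): K_A = 2734.005 − 3.23×3021 = −7023.825; K_B = 57028.4 − 3.23×(5208 + 19940) = −24199.64.
Balance: K_A − x×(3.23 − 2.71) = K_B, so x = (K_A − K_B)/(3.23 − 2.71) = 17175.8/0.52 = 33000 m.

33000 m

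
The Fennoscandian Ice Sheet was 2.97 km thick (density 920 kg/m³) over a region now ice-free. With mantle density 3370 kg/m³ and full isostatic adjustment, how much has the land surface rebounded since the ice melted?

0.811 km

Removing the load lets mantle flow back in; uplift u satisfies ρ_ice t = ρ_m u.
u = t ρ_ice/ρ_m = 2.97 km × 920/3370 = 0.811 km.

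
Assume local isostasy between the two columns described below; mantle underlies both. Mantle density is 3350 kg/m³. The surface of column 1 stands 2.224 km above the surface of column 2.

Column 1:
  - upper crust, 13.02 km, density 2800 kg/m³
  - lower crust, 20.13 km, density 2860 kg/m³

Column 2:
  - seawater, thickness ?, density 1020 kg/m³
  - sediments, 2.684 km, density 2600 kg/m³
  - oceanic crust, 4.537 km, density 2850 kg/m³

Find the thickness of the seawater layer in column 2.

Take the compensation level at the base of the deeper column (depth z_c below the surface of column 1) and equate Σ ρ_i t_i down to z_c; mantle fills any gap and the z_c terms cancel.
Column 1: 13.02×2800 + 20.13×2860 + (z_c − 33.15)×3350
Column 2: 2.224×0 + x×1020 + 2.684×2600 + 4.537×2850 + (z_c − 2.224 − 7.221 − x)×3350
The z_c×3350 term appears on both sides and cancels. Collect the known terms of each column as K = Σ(ρt)_known − 3350 × (depth of known layers): K_1 = 94027.8 − 3350×33.15 = −17024.7; K_2 = 19908.85 − 3350×(2.224 + 7.221) = −11731.9.
Balance: K_1 = K_2 − x×(3350 − 1020), so x = (K_2 − K_1)/(3350 − 1020) = 5292.8/2330 = 2.27 km.

2.27 km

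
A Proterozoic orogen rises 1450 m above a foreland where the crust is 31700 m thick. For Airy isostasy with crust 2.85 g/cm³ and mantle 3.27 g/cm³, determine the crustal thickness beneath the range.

Root depth r = h ρ_c / (ρ_m − ρ_c) = 1450 m × 2.85 / 0.42 = 9839 m.
Total thickness = T + h + r = 31700 m + 1450 m + 9839 m = 43000 m.

43000 m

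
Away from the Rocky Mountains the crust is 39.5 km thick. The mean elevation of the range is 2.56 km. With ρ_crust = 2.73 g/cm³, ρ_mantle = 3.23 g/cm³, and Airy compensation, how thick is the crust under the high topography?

Root depth r = h ρ_c / (ρ_m − ρ_c) = 2.56 km × 2.73 / 0.5 = 13.98 km.
Total thickness = T + h + r = 39.5 km + 2.56 km + 13.98 km = 56 km.

56 km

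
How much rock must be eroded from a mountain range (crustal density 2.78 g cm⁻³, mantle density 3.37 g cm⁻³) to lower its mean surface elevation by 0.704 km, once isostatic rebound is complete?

Net drop Δ = e − u = e − e ρ_c/ρ_m = e (ρ_m − ρ_c)/ρ_m.
e = Δ ρ_m/(ρ_m − ρ_c) = 0.704 km × 3.37/0.59 = 4.02 km.

4.02 km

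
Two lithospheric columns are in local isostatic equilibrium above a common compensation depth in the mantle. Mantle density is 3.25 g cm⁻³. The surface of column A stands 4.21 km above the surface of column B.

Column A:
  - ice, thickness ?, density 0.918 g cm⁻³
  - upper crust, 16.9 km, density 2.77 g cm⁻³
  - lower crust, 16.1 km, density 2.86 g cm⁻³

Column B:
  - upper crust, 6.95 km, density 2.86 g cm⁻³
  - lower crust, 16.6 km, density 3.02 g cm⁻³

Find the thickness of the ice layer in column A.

2.5 km

Take the compensation level at the base of the deeper column (depth z_c below the surface of column A) and equate Σ ρ_i t_i down to z_c; mantle fills any gap and the z_c terms cancel.
Column A: x×0.918 + 16.9×2.77 + 16.1×2.86 + (z_c − 33 − x)×3.25
Column B: 4.21×0 + 6.95×2.86 + 16.6×3.02 + (z_c − 4.21 − 23.55)×3.25
The z_c×3.25 term appears on both sides and cancels. Collect the known terms of each column as K = Σ(ρt)_known − 3.25 × (depth of known layers): K_A = 92.859 − 3.25×33 = −14.391; K_B = 70.009 − 3.25×(4.21 + 23.55) = −20.211.
Balance: K_A − x×(3.25 − 0.918) = K_B, so x = (K_A − K_B)/(3.25 − 0.918) = 5.82/2.332 = 2.5 km.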